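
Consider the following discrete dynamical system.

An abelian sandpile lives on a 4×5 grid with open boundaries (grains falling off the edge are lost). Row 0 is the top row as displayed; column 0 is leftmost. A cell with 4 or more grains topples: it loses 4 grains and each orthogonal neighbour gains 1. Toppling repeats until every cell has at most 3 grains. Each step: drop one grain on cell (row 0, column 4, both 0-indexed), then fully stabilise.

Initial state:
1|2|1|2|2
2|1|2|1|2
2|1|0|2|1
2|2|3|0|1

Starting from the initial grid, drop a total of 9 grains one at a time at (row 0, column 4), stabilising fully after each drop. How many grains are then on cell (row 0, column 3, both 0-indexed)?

t=0: 1|2|1|2|2
2|1|2|1|2
2|1|0|2|1
2|2|3|0|1
t=1: 1|2|1|2|3
2|1|2|1|2
2|1|0|2|1
2|2|3|0|1
t=2: 1|2|1|3|0
2|1|2|1|3
2|1|0|2|1
2|2|3|0|1
t=3: 1|2|1|3|1
2|1|2|1|3
2|1|0|2|1
2|2|3|0|1
t=4: 1|2|1|3|2
2|1|2|1|3
2|1|0|2|1
2|2|3|0|1
t=5: 1|2|1|3|3
2|1|2|1|3
2|1|0|2|1
2|2|3|0|1
t=6: 1|2|2|0|2
2|1|2|3|0
2|1|0|2|2
2|2|3|0|1
t=7: 1|2|2|0|3
2|1|2|3|0
2|1|0|2|2
2|2|3|0|1
t=8: 1|2|2|1|0
2|1|2|3|1
2|1|0|2|2
2|2|3|0|1
t=9: 1|2|2|1|1
2|1|2|3|1
2|1|0|2|2
2|2|3|0|1

1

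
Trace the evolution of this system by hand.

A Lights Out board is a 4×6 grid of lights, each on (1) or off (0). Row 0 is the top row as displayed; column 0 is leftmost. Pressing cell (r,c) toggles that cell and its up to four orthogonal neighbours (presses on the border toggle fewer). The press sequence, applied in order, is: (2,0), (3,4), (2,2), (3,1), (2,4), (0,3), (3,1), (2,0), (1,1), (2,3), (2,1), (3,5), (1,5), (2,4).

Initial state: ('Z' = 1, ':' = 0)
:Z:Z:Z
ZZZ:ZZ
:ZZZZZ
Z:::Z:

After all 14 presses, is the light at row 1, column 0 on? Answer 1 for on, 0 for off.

0

[0] :Z:Z:Z
ZZZ:ZZ
:ZZZZZ
Z:::Z:
[1] :Z:Z:Z
:ZZ:ZZ
Z:ZZZZ
::::Z:
[2] :Z:Z:Z
:ZZ:ZZ
Z:ZZ:Z
:::Z:Z
[3] :Z:Z:Z
:Z::ZZ
ZZ:::Z
::ZZ:Z
[4] :Z:Z:Z
:Z::ZZ
Z::::Z
ZZ:Z:Z
[5] :Z:Z:Z
:Z:::Z
Z::ZZ:
ZZ:ZZZ
[6] :ZZ:ZZ
:Z:Z:Z
Z::ZZ:
ZZ:ZZZ
[7] :ZZ:ZZ
:Z:Z:Z
ZZ:ZZ:
::ZZZZ
[8] :ZZ:ZZ
ZZ:Z:Z
:::ZZ:
Z:ZZZZ
[9] ::Z:ZZ
::ZZ:Z
:Z:ZZ:
Z:ZZZZ
[10] ::Z:ZZ
::Z::Z
:ZZ:::
Z:Z:ZZ
[11] ::Z:ZZ
:ZZ::Z
Z:::::
ZZZ:ZZ
[12] ::Z:ZZ
:ZZ::Z
Z::::Z
ZZZ:::
[13] ::Z:Z:
:ZZ:Z:
Z:::::
ZZZ:::
[14] ::Z:Z:
:ZZ:::
Z::ZZZ
ZZZ:Z:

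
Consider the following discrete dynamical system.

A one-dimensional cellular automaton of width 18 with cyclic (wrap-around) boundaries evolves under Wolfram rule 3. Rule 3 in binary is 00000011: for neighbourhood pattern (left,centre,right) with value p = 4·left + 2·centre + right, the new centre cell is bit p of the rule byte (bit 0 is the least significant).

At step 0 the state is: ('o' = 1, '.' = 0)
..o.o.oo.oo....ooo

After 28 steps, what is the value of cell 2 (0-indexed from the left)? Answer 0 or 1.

k=0  ..o.o.oo.oo....ooo
k=1  .o..........ooo...
k=2  o..ooooooooo....oo
k=3  ..o..........ooo..
k=4  oo..ooooooooo....o
k=5  ...o..........ooo.
k=6  ooo..ooooooooo....
k=7  ....o..........ooo
k=8  .ooo..ooooooooo...
k=9  o....o..........oo
k=10  ..ooo..ooooooooo..
k=11  oo....o..........o
k=12  ...ooo..ooooooooo.
k=13  ooo....o..........
k=14  ....ooo..ooooooooo
k=15  .ooo....o.........
k=16  o....ooo..oooooooo
k=17  ..ooo....o........
k=18  oo....ooo..ooooooo
k=19  ...ooo....o.......
k=20  ooo....ooo..oooooo
k=21  ....ooo....o......
k=22  oooo....ooo..ooooo
k=23  .....ooo....o.....
k=24  ooooo....ooo..oooo
k=25  ......ooo....o....
k=26  oooooo....ooo..ooo
k=27  .......ooo....o...
k=28  ooooooo....ooo..oo

1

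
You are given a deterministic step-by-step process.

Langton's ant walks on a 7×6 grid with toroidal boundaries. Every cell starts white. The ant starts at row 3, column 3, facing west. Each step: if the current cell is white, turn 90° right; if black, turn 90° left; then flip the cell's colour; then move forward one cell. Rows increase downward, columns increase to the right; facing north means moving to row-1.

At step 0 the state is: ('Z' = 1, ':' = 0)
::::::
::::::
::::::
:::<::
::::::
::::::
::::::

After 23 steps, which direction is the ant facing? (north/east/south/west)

k=0  ::::::
::::::
::::::
:::<::
::::::
::::::
::::::
k=1  ::::::
::::::
:::^::
:::Z::
::::::
::::::
::::::
k=2  ::::::
::::::
:::Z>:
:::Z::
::::::
::::::
::::::
k=3  ::::::
::::::
:::ZZ:
:::Zv:
::::::
::::::
::::::
k=4  ::::::
::::::
:::ZZ:
:::<Z:
::::::
::::::
::::::
k=5  ::::::
::::::
:::ZZ:
::::Z:
:::v::
::::::
::::::
k=6  ::::::
::::::
:::ZZ:
::::Z:
::<Z::
::::::
::::::
k=7  ::::::
::::::
:::ZZ:
::^:Z:
::ZZ::
::::::
::::::
k=8  ::::::
::::::
:::ZZ:
::Z>Z:
::ZZ::
::::::
::::::
k=9  ::::::
::::::
:::ZZ:
::ZZZ:
::Zv::
::::::
::::::
k=10  ::::::
::::::
:::ZZ:
::ZZZ:
::Z:>:
::::::
::::::
k=11  ::::::
::::::
:::ZZ:
::ZZZ:
::Z:Z:
::::v:
::::::
k=12  ::::::
::::::
:::ZZ:
::ZZZ:
::Z:Z:
:::<Z:
::::::
k=13  ::::::
::::::
:::ZZ:
::ZZZ:
::Z^Z:
:::ZZ:
::::::
k=14  ::::::
::::::
:::ZZ:
::ZZZ:
::ZZ>:
:::ZZ:
::::::
k=15  ::::::
::::::
:::ZZ:
::ZZ^:
::ZZ::
:::ZZ:
::::::
k=16  ::::::
::::::
:::ZZ:
::Z<::
::ZZ::
:::ZZ:
::::::
k=17  ::::::
::::::
:::ZZ:
::Z:::
::Zv::
:::ZZ:
::::::
k=18  ::::::
::::::
:::ZZ:
::Z:::
::Z:>:
:::ZZ:
::::::
k=19  ::::::
::::::
:::ZZ:
::Z:::
::Z:Z:
:::Zv:
::::::
k=20  ::::::
::::::
:::ZZ:
::Z:::
::Z:Z:
:::Z:>
::::::
k=21  ::::::
::::::
:::ZZ:
::Z:::
::Z:Z:
:::Z:Z
:::::v
k=22  ::::::
::::::
:::ZZ:
::Z:::
::Z:Z:
:::Z:Z
::::<Z
k=23  ::::::
::::::
:::ZZ:
::Z:::
::Z:Z:
:::Z^Z
::::ZZ

north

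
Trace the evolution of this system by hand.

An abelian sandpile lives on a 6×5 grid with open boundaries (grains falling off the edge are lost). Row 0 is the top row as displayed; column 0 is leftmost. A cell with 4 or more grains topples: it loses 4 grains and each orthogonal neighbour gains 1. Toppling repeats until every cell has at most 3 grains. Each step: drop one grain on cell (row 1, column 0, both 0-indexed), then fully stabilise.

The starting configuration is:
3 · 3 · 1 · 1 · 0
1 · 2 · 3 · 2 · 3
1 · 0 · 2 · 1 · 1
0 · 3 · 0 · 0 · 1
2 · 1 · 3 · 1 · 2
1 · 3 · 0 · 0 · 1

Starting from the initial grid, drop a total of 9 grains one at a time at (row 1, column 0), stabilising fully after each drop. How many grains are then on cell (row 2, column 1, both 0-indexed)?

2

0) 3 · 3 · 1 · 1 · 0
1 · 2 · 3 · 2 · 3
1 · 0 · 2 · 1 · 1
0 · 3 · 0 · 0 · 1
2 · 1 · 3 · 1 · 2
1 · 3 · 0 · 0 · 1
1) 3 · 3 · 1 · 1 · 0
2 · 2 · 3 · 2 · 3
1 · 0 · 2 · 1 · 1
0 · 3 · 0 · 0 · 1
2 · 1 · 3 · 1 · 2
1 · 3 · 0 · 0 · 1
2) 3 · 3 · 1 · 1 · 0
3 · 2 · 3 · 2 · 3
1 · 0 · 2 · 1 · 1
0 · 3 · 0 · 0 · 1
2 · 1 · 3 · 1 · 2
1 · 3 · 0 · 0 · 1
3) 1 · 1 · 3 · 1 · 0
2 · 1 · 0 · 3 · 3
2 · 1 · 3 · 1 · 1
0 · 3 · 0 · 0 · 1
2 · 1 · 3 · 1 · 2
1 · 3 · 0 · 0 · 1
4) 1 · 1 · 3 · 1 · 0
3 · 1 · 0 · 3 · 3
2 · 1 · 3 · 1 · 1
0 · 3 · 0 · 0 · 1
2 · 1 · 3 · 1 · 2
1 · 3 · 0 · 0 · 1
5) 2 · 1 · 3 · 1 · 0
0 · 2 · 0 · 3 · 3
3 · 1 · 3 · 1 · 1
0 · 3 · 0 · 0 · 1
2 · 1 · 3 · 1 · 2
1 · 3 · 0 · 0 · 1
6) 2 · 1 · 3 · 1 · 0
1 · 2 · 0 · 3 · 3
3 · 1 · 3 · 1 · 1
0 · 3 · 0 · 0 · 1
2 · 1 · 3 · 1 · 2
1 · 3 · 0 · 0 · 1
7) 2 · 1 · 3 · 1 · 0
2 · 2 · 0 · 3 · 3
3 · 1 · 3 · 1 · 1
0 · 3 · 0 · 0 · 1
2 · 1 · 3 · 1 · 2
1 · 3 · 0 · 0 · 1
8) 2 · 1 · 3 · 1 · 0
3 · 2 · 0 · 3 · 3
3 · 1 · 3 · 1 · 1
0 · 3 · 0 · 0 · 1
2 · 1 · 3 · 1 · 2
1 · 3 · 0 · 0 · 1
9) 3 · 1 · 3 · 1 · 0
1 · 3 · 0 · 3 · 3
0 · 2 · 3 · 1 · 1
1 · 3 · 0 · 0 · 1
2 · 1 · 3 · 1 · 2
1 · 3 · 0 · 0 · 1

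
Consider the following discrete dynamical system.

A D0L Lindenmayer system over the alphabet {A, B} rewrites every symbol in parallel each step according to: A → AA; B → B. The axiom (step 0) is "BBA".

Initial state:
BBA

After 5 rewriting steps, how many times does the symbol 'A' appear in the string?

32

k=0  BBA
k=1  BBAA
k=2  BBAAAA
k=3  BBAAAAAAAA
k=4  BBAAAAAAAAAAAAAAAA
k=5  BBAAAAAAAAAAAAAAAAAAAAAAAAAAAAAAAA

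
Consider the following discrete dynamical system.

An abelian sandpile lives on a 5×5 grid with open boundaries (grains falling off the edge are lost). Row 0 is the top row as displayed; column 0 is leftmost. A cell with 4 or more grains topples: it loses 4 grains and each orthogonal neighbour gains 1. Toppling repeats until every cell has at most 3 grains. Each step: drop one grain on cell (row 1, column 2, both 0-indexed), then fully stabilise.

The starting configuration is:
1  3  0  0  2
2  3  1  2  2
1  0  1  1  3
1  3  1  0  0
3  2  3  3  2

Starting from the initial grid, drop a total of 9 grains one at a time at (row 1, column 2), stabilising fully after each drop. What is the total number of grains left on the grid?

47

step 0: 1  3  0  0  2
2  3  1  2  2
1  0  1  1  3
1  3  1  0  0
3  2  3  3  2
step 1: 1  3  0  0  2
2  3  2  2  2
1  0  1  1  3
1  3  1  0  0
3  2  3  3  2
step 2: 1  3  0  0  2
2  3  3  2  2
1  0  1  1  3
1  3  1  0  0
3  2  3  3  2
step 3: 2  0  2  0  2
3  1  1  3  2
1  1  2  1  3
1  3  1  0  0
3  2  3  3  2
step 4: 2  0  2  0  2
3  1  2  3  2
1  1  2  1  3
1  3  1  0  0
3  2  3  3  2
step 5: 2  0  2  0  2
3  1  3  3  2
1  1  2  1  3
1  3  1  0  0
3  2  3  3  2
step 6: 2  0  3  1  2
3  2  1  0  3
1  1  3  2  3
1  3  1  0  0
3  2  3  3  2
step 7: 2  0  3  1  2
3  2  2  0  3
1  1  3  2  3
1  3  1  0  0
3  2  3  3  2
step 8: 2  0  3  1  2
3  2  3  0  3
1  1  3  2  3
1  3  1  0  0
3  2  3  3  2
step 9: 2  1  0  2  2
3  3  2  1  3
1  2  0  3  3
1  3  2  0  0
3  2  3  3  2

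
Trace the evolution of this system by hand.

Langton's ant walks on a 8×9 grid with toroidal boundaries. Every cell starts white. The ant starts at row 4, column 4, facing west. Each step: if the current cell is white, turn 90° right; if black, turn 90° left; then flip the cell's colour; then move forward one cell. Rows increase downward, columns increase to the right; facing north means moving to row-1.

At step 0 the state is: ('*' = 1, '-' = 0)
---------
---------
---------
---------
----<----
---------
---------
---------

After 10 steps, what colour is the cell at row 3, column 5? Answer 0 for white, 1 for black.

1

k=0  ---------
---------
---------
---------
----<----
---------
---------
---------
k=1  ---------
---------
---------
----^----
----*----
---------
---------
---------
k=2  ---------
---------
---------
----*>---
----*----
---------
---------
---------
k=3  ---------
---------
---------
----**---
----*v---
---------
---------
---------
k=4  ---------
---------
---------
----**---
----<*---
---------
---------
---------
k=5  ---------
---------
---------
----**---
-----*---
----v----
---------
---------
k=6  ---------
---------
---------
----**---
-----*---
---<*----
---------
---------
k=7  ---------
---------
---------
----**---
---^-*---
---**----
---------
---------
k=8  ---------
---------
---------
----**---
---*>*---
---**----
---------
---------
k=9  ---------
---------
---------
----**---
---***---
---*v----
---------
---------
k=10  ---------
---------
---------
----**---
---***---
---*->---
---------
---------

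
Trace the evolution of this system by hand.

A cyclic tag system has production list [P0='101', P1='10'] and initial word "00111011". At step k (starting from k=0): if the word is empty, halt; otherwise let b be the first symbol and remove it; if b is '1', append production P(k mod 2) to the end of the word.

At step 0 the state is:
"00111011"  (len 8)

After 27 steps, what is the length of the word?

24

gen 0: "00111011"  (len 8)
gen 1: "0111011"  (len 7)
gen 2: "111011"  (len 6)
gen 3: "11011101"  (len 8)
gen 4: "101110110"  (len 9)
gen 5: "01110110101"  (len 11)
gen 6: "1110110101"  (len 10)
gen 7: "110110101101"  (len 12)
gen 8: "1011010110110"  (len 13)
gen 9: "011010110110101"  (len 15)
gen 10: "11010110110101"  (len 14)
gen 11: "1010110110101101"  (len 16)
gen 12: "01011011010110110"  (len 17)
gen 13: "1011011010110110"  (len 16)
gen 14: "01101101011011010"  (len 17)
gen 15: "1101101011011010"  (len 16)
gen 16: "10110101101101010"  (len 17)
gen 17: "0110101101101010101"  (len 19)
gen 18: "110101101101010101"  (len 18)
gen 19: "10101101101010101101"  (len 20)
gen 20: "010110110101010110110"  (len 21)
gen 21: "10110110101010110110"  (len 20)
gen 22: "011011010101011011010"  (len 21)
gen 23: "11011010101011011010"  (len 20)
gen 24: "101101010101101101010"  (len 21)
gen 25: "01101010101101101010101"  (len 23)
gen 26: "1101010101101101010101"  (len 22)
gen 27: "101010101101101010101101"  (len 24)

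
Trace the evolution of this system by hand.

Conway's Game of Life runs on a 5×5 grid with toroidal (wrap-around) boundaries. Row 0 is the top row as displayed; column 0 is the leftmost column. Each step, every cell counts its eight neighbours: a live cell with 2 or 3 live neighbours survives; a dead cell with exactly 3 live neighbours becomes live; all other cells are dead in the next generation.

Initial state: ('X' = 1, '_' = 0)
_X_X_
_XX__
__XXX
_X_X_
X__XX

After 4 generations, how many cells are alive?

k=0  _X_X_
_XX__
__XXX
_X_X_
X__XX
k=1  _X_X_
XX__X
X___X
_X___
XX_X_
k=2  ___X_
_XXX_
____X
_XX__
XX__X
k=3  ___X_
__XXX
X____
_XXXX
XX_XX
k=4  _X___
__XXX
X____
_____
_X___

6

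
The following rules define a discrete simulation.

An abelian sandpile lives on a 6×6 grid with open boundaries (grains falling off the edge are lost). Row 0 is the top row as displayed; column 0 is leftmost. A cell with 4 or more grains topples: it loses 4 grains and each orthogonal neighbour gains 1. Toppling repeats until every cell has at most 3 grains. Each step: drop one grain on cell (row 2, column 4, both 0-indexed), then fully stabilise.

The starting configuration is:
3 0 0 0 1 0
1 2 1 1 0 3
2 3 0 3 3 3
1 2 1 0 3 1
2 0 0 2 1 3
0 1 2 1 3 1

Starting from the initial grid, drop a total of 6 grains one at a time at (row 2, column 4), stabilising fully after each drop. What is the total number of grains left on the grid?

54

0) 3 0 0 0 1 0
1 2 1 1 0 3
2 3 0 3 3 3
1 2 1 0 3 1
2 0 0 2 1 3
0 1 2 1 3 1
1) 3 0 0 0 1 1
1 2 1 2 2 0
2 3 1 0 3 1
1 2 1 2 0 3
2 0 0 2 2 3
0 1 2 1 3 1
2) 3 0 0 0 1 1
1 2 1 2 3 0
2 3 1 1 0 2
1 2 1 2 1 3
2 0 0 2 2 3
0 1 2 1 3 1
3) 3 0 0 0 1 1
1 2 1 2 3 0
2 3 1 1 1 2
1 2 1 2 1 3
2 0 0 2 2 3
0 1 2 1 3 1
4) 3 0 0 0 1 1
1 2 1 2 3 0
2 3 1 1 2 2
1 2 1 2 1 3
2 0 0 2 2 3
0 1 2 1 3 1
5) 3 0 0 0 1 1
1 2 1 2 3 0
2 3 1 1 3 2
1 2 1 2 1 3
2 0 0 2 2 3
0 1 2 1 3 1
6) 3 0 0 0 2 1
1 2 1 3 0 1
2 3 1 2 1 3
1 2 1 2 2 3
2 0 0 2 2 3
0 1 2 1 3 1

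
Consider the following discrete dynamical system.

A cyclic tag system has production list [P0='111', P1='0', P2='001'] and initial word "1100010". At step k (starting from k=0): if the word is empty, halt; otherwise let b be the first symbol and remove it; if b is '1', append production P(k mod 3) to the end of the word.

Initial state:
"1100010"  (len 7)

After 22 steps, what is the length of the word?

10

k=0  "1100010"  (len 7)
k=1  "100010111"  (len 9)
k=2  "000101110"  (len 9)
k=3  "00101110"  (len 8)
k=4  "0101110"  (len 7)
k=5  "101110"  (len 6)
k=6  "01110001"  (len 8)
k=7  "1110001"  (len 7)
k=8  "1100010"  (len 7)
k=9  "100010001"  (len 9)
k=10  "00010001111"  (len 11)
k=11  "0010001111"  (len 10)
k=12  "010001111"  (len 9)
k=13  "10001111"  (len 8)
k=14  "00011110"  (len 8)
k=15  "0011110"  (len 7)
k=16  "011110"  (len 6)
k=17  "11110"  (len 5)
k=18  "1110001"  (len 7)
k=19  "110001111"  (len 9)
k=20  "100011110"  (len 9)
k=21  "00011110001"  (len 11)
k=22  "0011110001"  (len 10)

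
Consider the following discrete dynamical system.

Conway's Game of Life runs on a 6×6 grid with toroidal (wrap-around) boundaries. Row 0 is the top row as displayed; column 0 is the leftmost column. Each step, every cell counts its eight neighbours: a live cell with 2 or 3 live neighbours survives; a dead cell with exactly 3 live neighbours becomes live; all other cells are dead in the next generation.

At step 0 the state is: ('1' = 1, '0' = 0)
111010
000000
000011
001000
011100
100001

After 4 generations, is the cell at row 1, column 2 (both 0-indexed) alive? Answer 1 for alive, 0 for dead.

0) 111010
000000
000011
001000
011100
100001
1) 110000
110110
000000
011010
111100
000011
2) 011100
111001
100011
100000
100000
000111
3) 000000
000000
000010
110000
100010
110111
4) 100011
000000
000000
110000
001110
110110

0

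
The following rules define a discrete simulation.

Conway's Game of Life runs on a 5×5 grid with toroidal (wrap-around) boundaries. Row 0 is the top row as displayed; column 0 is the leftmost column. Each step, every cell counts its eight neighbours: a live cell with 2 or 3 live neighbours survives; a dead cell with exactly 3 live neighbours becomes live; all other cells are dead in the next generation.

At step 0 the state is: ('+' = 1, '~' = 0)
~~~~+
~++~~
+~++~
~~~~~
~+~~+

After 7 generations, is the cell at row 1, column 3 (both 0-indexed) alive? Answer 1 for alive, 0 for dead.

k=0  ~~~~+
~++~~
+~++~
~~~~~
~+~~+
k=1  ~+++~
+++~+
~~++~
+++++
+~~~~
k=2  ~~~+~
+~~~+
~~~~~
+~~~~
~~~~~
k=3  ~~~~+
~~~~+
+~~~+
~~~~~
~~~~~
k=4  ~~~~~
~~~++
+~~~+
~~~~~
~~~~~
k=5  ~~~~~
+~~++
+~~++
~~~~~
~~~~~
k=6  ~~~~+
+~~+~
+~~+~
~~~~+
~~~~~
k=7  ~~~~+
+~~+~
+~~+~
~~~~+
~~~~~

1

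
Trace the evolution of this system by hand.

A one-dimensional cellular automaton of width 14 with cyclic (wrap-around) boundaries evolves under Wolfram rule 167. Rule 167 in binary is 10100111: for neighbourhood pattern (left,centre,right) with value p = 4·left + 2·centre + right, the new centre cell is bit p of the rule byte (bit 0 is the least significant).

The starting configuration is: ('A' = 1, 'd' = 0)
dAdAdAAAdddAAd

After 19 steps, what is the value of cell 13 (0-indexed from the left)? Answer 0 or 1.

0

step 0: dAdAdAAAdddAAd
step 1: AAAAAdAddAAddd
step 2: dAAAdAAdAdddAA
step 3: AdAdAddAAdAAdd
step 4: AAAAAdAddAdddA
step 5: AAAAdAAdAAdAAd
step 6: dAAdAddAddAddA
step 7: AddAAdAAdAAdAA
step 8: ddAddAddAddAdA
step 9: dAAdAAdAAdAAAA
step 10: AddAddAddAdAAd
step 11: AdAAdAAdAAAddA
step 12: dAddAddAdAddAd
step 13: AAdAAdAAAAdAAd
step 14: ddAddAdAAdAddA
step 15: dAAdAAAddAAdAA
step 16: AddAdAddAddAdd
step 17: AdAAAAdAAdAAdA
step 18: dAdAAdAddAddAd
step 19: AAAddAAdAAdAAd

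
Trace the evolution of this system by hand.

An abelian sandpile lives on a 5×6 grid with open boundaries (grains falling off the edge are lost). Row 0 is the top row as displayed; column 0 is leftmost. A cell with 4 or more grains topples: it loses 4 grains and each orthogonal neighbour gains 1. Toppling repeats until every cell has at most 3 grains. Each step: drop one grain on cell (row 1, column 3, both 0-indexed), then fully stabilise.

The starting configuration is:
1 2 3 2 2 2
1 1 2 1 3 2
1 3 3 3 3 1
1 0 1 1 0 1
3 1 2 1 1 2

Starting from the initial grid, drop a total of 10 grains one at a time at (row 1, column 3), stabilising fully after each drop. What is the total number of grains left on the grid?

51

0) 1 2 3 2 2 2
1 1 2 1 3 2
1 3 3 3 3 1
1 0 1 1 0 1
3 1 2 1 1 2
1) 1 2 3 2 2 2
1 1 2 2 3 2
1 3 3 3 3 1
1 0 1 1 0 1
3 1 2 1 1 2
2) 1 2 3 2 2 2
1 1 2 3 3 2
1 3 3 3 3 1
1 0 1 1 0 1
3 1 2 1 1 2
3) 1 3 1 2 0 3
1 3 2 0 3 3
2 0 2 3 1 2
1 1 2 2 1 1
3 1 2 1 1 2
4) 1 3 1 2 0 3
1 3 2 1 3 3
2 0 2 3 1 2
1 1 2 2 1 1
3 1 2 1 1 2
5) 1 3 1 2 0 3
1 3 2 2 3 3
2 0 2 3 1 2
1 1 2 2 1 1
3 1 2 1 1 2
6) 1 3 1 2 0 3
1 3 2 3 3 3
2 0 2 3 1 2
1 1 2 2 1 1
3 1 2 1 1 2
7) 1 3 1 3 2 0
1 3 3 2 1 1
2 0 3 0 3 3
1 1 2 3 1 1
3 1 2 1 1 2
8) 1 3 1 3 2 0
1 3 3 3 1 1
2 0 3 0 3 3
1 1 2 3 1 1
3 1 2 1 1 2
9) 2 1 0 1 3 0
2 1 3 2 2 1
2 2 0 2 3 3
1 1 3 3 1 1
3 1 2 1 1 2
10) 2 1 0 1 3 0
2 1 3 3 2 1
2 2 0 2 3 3
1 1 3 3 1 1
3 1 2 1 1 2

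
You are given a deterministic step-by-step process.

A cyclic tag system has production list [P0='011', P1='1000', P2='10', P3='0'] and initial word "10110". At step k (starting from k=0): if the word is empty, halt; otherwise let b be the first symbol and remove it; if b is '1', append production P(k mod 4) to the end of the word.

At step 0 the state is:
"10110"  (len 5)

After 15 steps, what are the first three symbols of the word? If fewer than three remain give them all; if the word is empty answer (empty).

110

gen 0: "10110"  (len 5)
gen 1: "0110011"  (len 7)
gen 2: "110011"  (len 6)
gen 3: "1001110"  (len 7)
gen 4: "0011100"  (len 7)
gen 5: "011100"  (len 6)
gen 6: "11100"  (len 5)
gen 7: "110010"  (len 6)
gen 8: "100100"  (len 6)
gen 9: "00100011"  (len 8)
gen 10: "0100011"  (len 7)
gen 11: "100011"  (len 6)
gen 12: "000110"  (len 6)
gen 13: "00110"  (len 5)
gen 14: "0110"  (len 4)
gen 15: "110"  (len 3)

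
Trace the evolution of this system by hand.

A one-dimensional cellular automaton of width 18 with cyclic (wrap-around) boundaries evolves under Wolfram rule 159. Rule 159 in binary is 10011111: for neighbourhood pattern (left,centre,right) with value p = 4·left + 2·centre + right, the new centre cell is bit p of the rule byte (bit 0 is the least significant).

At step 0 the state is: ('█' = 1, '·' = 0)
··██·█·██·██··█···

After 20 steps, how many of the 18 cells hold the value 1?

15

k=0  ··██·█·██·██··█···
k=1  ███··█·█··█·██████
k=2  ██·███·████·██████
k=3  █··██··███··██████
k=4  ·███·████·████████
k=5  ·██··███··███████·
k=6  ██·████·████████·█
k=7  █··███··███████··█
k=8  ·████·████████·███
k=9  ·███··███████··██·
k=10  ███·████████·███·█
k=11  ██··███████··██··█
k=12  █·████████·███·███
k=13  ··███████··██··███
k=14  ████████·███·████·
k=15  ███████··██··███··
k=16  ██████·███·████·██
k=17  █████··██··███··██
k=18  ████·███·████·████
k=19  ███··██··███··████
k=20  ██·███·████·██████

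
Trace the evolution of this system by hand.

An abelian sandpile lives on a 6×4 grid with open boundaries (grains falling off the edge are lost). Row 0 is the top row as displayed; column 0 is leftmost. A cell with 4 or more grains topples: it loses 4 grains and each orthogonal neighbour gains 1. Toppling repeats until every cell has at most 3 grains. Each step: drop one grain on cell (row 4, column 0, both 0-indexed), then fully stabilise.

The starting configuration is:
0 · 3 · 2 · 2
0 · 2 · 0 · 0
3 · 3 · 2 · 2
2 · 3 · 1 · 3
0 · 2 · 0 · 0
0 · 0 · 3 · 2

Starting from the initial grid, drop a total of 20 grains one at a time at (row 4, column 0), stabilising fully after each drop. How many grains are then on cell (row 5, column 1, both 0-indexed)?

3

0) 0 · 3 · 2 · 2
0 · 2 · 0 · 0
3 · 3 · 2 · 2
2 · 3 · 1 · 3
0 · 2 · 0 · 0
0 · 0 · 3 · 2
1) 0 · 3 · 2 · 2
0 · 2 · 0 · 0
3 · 3 · 2 · 2
2 · 3 · 1 · 3
1 · 2 · 0 · 0
0 · 0 · 3 · 2
2) 0 · 3 · 2 · 2
0 · 2 · 0 · 0
3 · 3 · 2 · 2
2 · 3 · 1 · 3
2 · 2 · 0 · 0
0 · 0 · 3 · 2
3) 0 · 3 · 2 · 2
0 · 2 · 0 · 0
3 · 3 · 2 · 2
2 · 3 · 1 · 3
3 · 2 · 0 · 0
0 · 0 · 3 · 2
4) 0 · 3 · 2 · 2
0 · 2 · 0 · 0
3 · 3 · 2 · 2
3 · 3 · 1 · 3
0 · 3 · 0 · 0
1 · 0 · 3 · 2
5) 0 · 3 · 2 · 2
0 · 2 · 0 · 0
3 · 3 · 2 · 2
3 · 3 · 1 · 3
1 · 3 · 0 · 0
1 · 0 · 3 · 2
6) 0 · 3 · 2 · 2
0 · 2 · 0 · 0
3 · 3 · 2 · 2
3 · 3 · 1 · 3
2 · 3 · 0 · 0
1 · 0 · 3 · 2
7) 0 · 3 · 2 · 2
0 · 2 · 0 · 0
3 · 3 · 2 · 2
3 · 3 · 1 · 3
3 · 3 · 0 · 0
1 · 0 · 3 · 2
8) 0 · 3 · 2 · 2
1 · 3 · 0 · 0
1 · 1 · 3 · 2
2 · 2 · 2 · 3
2 · 1 · 1 · 0
2 · 1 · 3 · 2
9) 0 · 3 · 2 · 2
1 · 3 · 0 · 0
1 · 1 · 3 · 2
2 · 2 · 2 · 3
3 · 1 · 1 · 0
2 · 1 · 3 · 2
10) 0 · 3 · 2 · 2
1 · 3 · 0 · 0
1 · 1 · 3 · 2
3 · 2 · 2 · 3
0 · 2 · 1 · 0
3 · 1 · 3 · 2
11) 0 · 3 · 2 · 2
1 · 3 · 0 · 0
1 · 1 · 3 · 2
3 · 2 · 2 · 3
1 · 2 · 1 · 0
3 · 1 · 3 · 2
12) 0 · 3 · 2 · 2
1 · 3 · 0 · 0
1 · 1 · 3 · 2
3 · 2 · 2 · 3
2 · 2 · 1 · 0
3 · 1 · 3 · 2
13) 0 · 3 · 2 · 2
1 · 3 · 0 · 0
1 · 1 · 3 · 2
3 · 2 · 2 · 3
3 · 2 · 1 · 0
3 · 1 · 3 · 2
14) 0 · 3 · 2 · 2
1 · 3 · 0 · 0
2 · 1 · 3 · 2
0 · 3 · 2 · 3
2 · 3 · 1 · 0
0 · 2 · 3 · 2
15) 0 · 3 · 2 · 2
1 · 3 · 0 · 0
2 · 1 · 3 · 2
0 · 3 · 2 · 3
3 · 3 · 1 · 0
0 · 2 · 3 · 2
16) 0 · 3 · 2 · 2
1 · 3 · 0 · 0
2 · 2 · 3 · 2
2 · 0 · 3 · 3
1 · 1 · 2 · 0
1 · 3 · 3 · 2
17) 0 · 3 · 2 · 2
1 · 3 · 0 · 0
2 · 2 · 3 · 2
2 · 0 · 3 · 3
2 · 1 · 2 · 0
1 · 3 · 3 · 2
18) 0 · 3 · 2 · 2
1 · 3 · 0 · 0
2 · 2 · 3 · 2
2 · 0 · 3 · 3
3 · 1 · 2 · 0
1 · 3 · 3 · 2
19) 0 · 3 · 2 · 2
1 · 3 · 0 · 0
2 · 2 · 3 · 2
3 · 0 · 3 · 3
0 · 2 · 2 · 0
2 · 3 · 3 · 2
20) 0 · 3 · 2 · 2
1 · 3 · 0 · 0
2 · 2 · 3 · 2
3 · 0 · 3 · 3
1 · 2 · 2 · 0
2 · 3 · 3 · 2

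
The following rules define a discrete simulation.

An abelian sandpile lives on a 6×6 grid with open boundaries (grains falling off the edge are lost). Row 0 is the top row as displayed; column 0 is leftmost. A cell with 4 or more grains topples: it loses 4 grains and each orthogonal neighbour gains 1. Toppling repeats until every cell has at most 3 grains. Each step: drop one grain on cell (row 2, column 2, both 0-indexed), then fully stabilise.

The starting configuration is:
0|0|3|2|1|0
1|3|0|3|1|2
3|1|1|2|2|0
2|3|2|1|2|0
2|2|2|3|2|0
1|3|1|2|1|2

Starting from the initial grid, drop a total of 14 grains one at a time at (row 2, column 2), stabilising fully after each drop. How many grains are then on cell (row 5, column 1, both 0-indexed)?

[0] 0|0|3|2|1|0
1|3|0|3|1|2
3|1|1|2|2|0
2|3|2|1|2|0
2|2|2|3|2|0
1|3|1|2|1|2
[1] 0|0|3|2|1|0
1|3|0|3|1|2
3|1|2|2|2|0
2|3|2|1|2|0
2|2|2|3|2|0
1|3|1|2|1|2
[2] 0|0|3|2|1|0
1|3|0|3|1|2
3|1|3|2|2|0
2|3|2|1|2|0
2|2|2|3|2|0
1|3|1|2|1|2
[3] 0|0|3|2|1|0
1|3|1|3|1|2
3|2|0|3|2|0
2|3|3|1|2|0
2|2|2|3|2|0
1|3|1|2|1|2
[4] 0|0|3|2|1|0
1|3|1|3|1|2
3|2|1|3|2|0
2|3|3|1|2|0
2|2|2|3|2|0
1|3|1|2|1|2
[5] 0|0|3|2|1|0
1|3|1|3|1|2
3|2|2|3|2|0
2|3|3|1|2|0
2|2|2|3|2|0
1|3|1|2|1|2
[6] 0|0|3|2|1|0
1|3|1|3|1|2
3|2|3|3|2|0
2|3|3|1|2|0
2|2|2|3|2|0
1|3|1|2|1|2
[7] 0|2|1|0|2|0
3|1|2|2|2|2
1|3|0|2|3|0
0|2|2|3|2|0
3|3|3|3|2|0
1|3|1|2|1|2
[8] 0|2|1|0|2|0
3|1|2|2|2|2
1|3|1|2|3|0
0|2|2|3|2|0
3|3|3|3|2|0
1|3|1|2|1|2
[9] 0|2|1|0|2|0
3|1|2|2|2|2
1|3|2|2|3|0
0|2|2|3|2|0
3|3|3|3|2|0
1|3|1|2|1|2
[10] 0|2|1|0|2|0
3|1|2|2|2|2
1|3|3|2|3|0
0|2|2|3|2|0
3|3|3|3|2|0
1|3|1|2|1|2
[11] 0|2|1|0|2|0
3|2|3|2|2|2
2|0|1|3|3|0
0|3|3|3|2|0
3|3|3|3|2|0
1|3|1|2|1|2
[12] 0|2|1|0|2|0
3|2|3|2|2|2
2|0|2|3|3|0
0|3|3|3|2|0
3|3|3|3|2|0
1|3|1|2|1|2
[13] 0|2|1|0|2|0
3|2|3|2|2|2
2|0|3|3|3|0
0|3|3|3|2|0
3|3|3|3|2|0
1|3|1|2|1|2
[14] 0|2|2|1|3|0
3|3|1|1|0|3
2|2|3|3|2|1
2|1|3|3|1|1
0|3|2|2|0|1
3|0|3|3|2|2

0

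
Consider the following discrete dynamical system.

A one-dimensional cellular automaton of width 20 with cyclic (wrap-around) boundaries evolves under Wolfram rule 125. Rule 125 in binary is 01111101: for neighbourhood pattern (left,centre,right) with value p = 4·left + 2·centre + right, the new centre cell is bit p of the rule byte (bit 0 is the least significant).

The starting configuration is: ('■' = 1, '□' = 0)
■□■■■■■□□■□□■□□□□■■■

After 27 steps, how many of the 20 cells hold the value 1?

13

step 0: ■□■■■■■□□■□□■□□□□■■■
step 1: ■■■□□□■■□■■□■■■■□■□□
step 2: ■□■■■□■■■■■■■□□■■■■□
step 3: ■■■□■■■□□□□□■■□■□□■■
step 4: □□■■■□■■■■■□■■■■■□■□
step 5: ■□■□■■■□□□■■■□□□■■■■
step 6: ■■■■■□■■■□■□■■■□■□□□
step 7: ■□□□■■■□■■■■■□■■■■■□
step 8: ■■■□■□■■■□□□■■■□□□■■
step 9: □□■■■■■□■■■□■□■■■□■□
step 10: ■□■□□□■■■□■■■■■□■■■■
step 11: ■■■■■□■□■■■□□□■■■□□□
step 12: ■□□□■■■■■□■■■□■□■■■□
step 13: ■■■□■□□□■■■□■■■■■□■■
step 14: □□■■■■■□■□■■■□□□■■■□
step 15: ■□■□□□■■■■■□■■■□■□■■
step 16: ■■■■■□■□□□■■■□■■■■■□
step 17: ■□□□■■■■■□■□■■■□□□■■
step 18: ■■■□■□□□■■■■■□■■■□■□
step 19: ■□■■■■■□■□□□■■■□■■■■
step 20: ■■■□□□■■■■■□■□■■■□□□
step 21: ■□■■■□■□□□■■■■■□■■■□
step 22: ■■■□■■■■■□■□□□■■■□■■
step 23: □□■■■□□□■■■■■□■□■■■□
step 24: ■□■□■■■□■□□□■■■■■□■■
step 25: ■■■■■□■■■■■□■□□□■■■□
step 26: ■□□□■■■□□□■■■■■□■□■■
step 27: ■■■□■□■■■□■□□□■■■■■□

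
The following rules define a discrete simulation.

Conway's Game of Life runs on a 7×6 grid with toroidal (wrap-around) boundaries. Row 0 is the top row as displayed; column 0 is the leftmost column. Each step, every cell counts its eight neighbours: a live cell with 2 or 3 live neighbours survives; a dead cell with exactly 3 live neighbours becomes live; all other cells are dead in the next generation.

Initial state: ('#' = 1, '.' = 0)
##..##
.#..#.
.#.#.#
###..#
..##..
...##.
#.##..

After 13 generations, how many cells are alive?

t=0: ##..##
.#..#.
.#.#.#
###..#
..##..
...##.
#.##..
t=1: ....#.
.#.#..
...#.#
.....#
#....#
.#..#.
#.#...
t=2: .###..
..##..
#.#...
.....#
#...##
.#....
.#.#.#
t=3: ##....
......
.###..
.#..#.
#...##
.##...
.#.##.
t=4: ###...
#.....
.###..
.#..#.
#.####
.##...
...#..
t=5: ###...
#..#..
####..
......
#...##
##...#
#..#..
t=6: #.##.#
...#.#
####..
..###.
.#..#.
.#....
......
t=7: #.##.#
.....#
##...#
#...##
.#..#.
......
###...
t=8: ..####
..#...
.#....
....#.
#...#.
#.#...
#.##.#
t=9: #....#
.##.#.
......
.....#
.#.#..
#.#.#.
#.....
t=10: #....#
##...#
......
......
######
#.##.#
#.....
t=11: ......
.#...#
#.....
######
......
......
....#.
t=12: ......
#.....
...#..
######
######
......
......
t=13: ......
......
...#..
......
......
######
......

7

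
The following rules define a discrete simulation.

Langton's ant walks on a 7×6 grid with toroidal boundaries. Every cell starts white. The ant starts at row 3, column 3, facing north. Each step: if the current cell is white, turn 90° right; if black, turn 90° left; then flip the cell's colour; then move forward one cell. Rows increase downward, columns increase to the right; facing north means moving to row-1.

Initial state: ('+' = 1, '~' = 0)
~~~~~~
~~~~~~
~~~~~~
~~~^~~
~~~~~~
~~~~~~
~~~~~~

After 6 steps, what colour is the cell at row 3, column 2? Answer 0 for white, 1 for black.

gen 0: ~~~~~~
~~~~~~
~~~~~~
~~~^~~
~~~~~~
~~~~~~
~~~~~~
gen 1: ~~~~~~
~~~~~~
~~~~~~
~~~+>~
~~~~~~
~~~~~~
~~~~~~
gen 2: ~~~~~~
~~~~~~
~~~~~~
~~~++~
~~~~v~
~~~~~~
~~~~~~
gen 3: ~~~~~~
~~~~~~
~~~~~~
~~~++~
~~~<+~
~~~~~~
~~~~~~
gen 4: ~~~~~~
~~~~~~
~~~~~~
~~~^+~
~~~++~
~~~~~~
~~~~~~
gen 5: ~~~~~~
~~~~~~
~~~~~~
~~<~+~
~~~++~
~~~~~~
~~~~~~
gen 6: ~~~~~~
~~~~~~
~~^~~~
~~+~+~
~~~++~
~~~~~~
~~~~~~

1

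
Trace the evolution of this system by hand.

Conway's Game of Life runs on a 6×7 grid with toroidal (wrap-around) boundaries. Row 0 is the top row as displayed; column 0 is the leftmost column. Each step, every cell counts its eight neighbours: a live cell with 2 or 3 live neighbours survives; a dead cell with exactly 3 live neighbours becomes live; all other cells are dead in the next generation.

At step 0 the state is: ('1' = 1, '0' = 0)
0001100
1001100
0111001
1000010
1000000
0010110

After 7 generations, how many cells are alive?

0) 0001100
1001100
0111001
1000010
1000000
0010110
1) 0010000
1100010
0111011
1010000
0100110
0000110
2) 0100111
1001110
0001110
1000000
0101111
0001110
3) 1010000
1010000
0001010
1010000
1011001
0000000
4) 0000000
0011001
0011001
1010100
1011001
1011001
5) 1100001
0011000
1000111
1000110
0000110
1011001
6) 0000001
0011100
1100000
1001000
1100000
0011100
7) 0000010
1111000
1100100
0010001
1100100
1111000

17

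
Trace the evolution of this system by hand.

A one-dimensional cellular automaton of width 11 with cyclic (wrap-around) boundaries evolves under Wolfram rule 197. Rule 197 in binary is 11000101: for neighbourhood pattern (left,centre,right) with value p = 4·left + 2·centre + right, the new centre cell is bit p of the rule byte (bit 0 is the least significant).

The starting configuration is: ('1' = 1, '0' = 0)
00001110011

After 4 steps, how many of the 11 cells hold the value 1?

gen 0: 00001110011
gen 1: 01100110001
gen 2: 00100010101
gen 3: 00101010101
gen 4: 00101010101

5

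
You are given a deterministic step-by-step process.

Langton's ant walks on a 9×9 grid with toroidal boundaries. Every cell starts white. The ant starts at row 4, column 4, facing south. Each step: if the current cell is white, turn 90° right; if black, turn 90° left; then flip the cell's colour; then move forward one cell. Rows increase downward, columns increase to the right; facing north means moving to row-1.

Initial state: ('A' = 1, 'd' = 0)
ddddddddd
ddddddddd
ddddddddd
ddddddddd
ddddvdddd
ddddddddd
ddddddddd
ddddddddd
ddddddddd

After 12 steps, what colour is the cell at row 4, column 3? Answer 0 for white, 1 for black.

[0] ddddddddd
ddddddddd
ddddddddd
ddddddddd
ddddvdddd
ddddddddd
ddddddddd
ddddddddd
ddddddddd
[1] ddddddddd
ddddddddd
ddddddddd
ddddddddd
ddd<Adddd
ddddddddd
ddddddddd
ddddddddd
ddddddddd
[2] ddddddddd
ddddddddd
ddddddddd
ddd^ddddd
dddAAdddd
ddddddddd
ddddddddd
ddddddddd
ddddddddd
[3] ddddddddd
ddddddddd
ddddddddd
dddA>dddd
dddAAdddd
ddddddddd
ddddddddd
ddddddddd
ddddddddd
[4] ddddddddd
ddddddddd
ddddddddd
dddAAdddd
dddAvdddd
ddddddddd
ddddddddd
ddddddddd
ddddddddd
[5] ddddddddd
ddddddddd
ddddddddd
dddAAdddd
dddAd>ddd
ddddddddd
ddddddddd
ddddddddd
ddddddddd
[6] ddddddddd
ddddddddd
ddddddddd
dddAAdddd
dddAdAddd
dddddvddd
ddddddddd
ddddddddd
ddddddddd
[7] ddddddddd
ddddddddd
ddddddddd
dddAAdddd
dddAdAddd
dddd<Addd
ddddddddd
ddddddddd
ddddddddd
[8] ddddddddd
ddddddddd
ddddddddd
dddAAdddd
dddA^Addd
ddddAAddd
ddddddddd
ddddddddd
ddddddddd
[9] ddddddddd
ddddddddd
ddddddddd
dddAAdddd
dddAA>ddd
ddddAAddd
ddddddddd
ddddddddd
ddddddddd
[10] ddddddddd
ddddddddd
ddddddddd
dddAA^ddd
dddAAdddd
ddddAAddd
ddddddddd
ddddddddd
ddddddddd
[11] ddddddddd
ddddddddd
ddddddddd
dddAAA>dd
dddAAdddd
ddddAAddd
ddddddddd
ddddddddd
ddddddddd
[12] ddddddddd
ddddddddd
ddddddddd
dddAAAAdd
dddAAdvdd
ddddAAddd
ddddddddd
ddddddddd
ddddddddd

1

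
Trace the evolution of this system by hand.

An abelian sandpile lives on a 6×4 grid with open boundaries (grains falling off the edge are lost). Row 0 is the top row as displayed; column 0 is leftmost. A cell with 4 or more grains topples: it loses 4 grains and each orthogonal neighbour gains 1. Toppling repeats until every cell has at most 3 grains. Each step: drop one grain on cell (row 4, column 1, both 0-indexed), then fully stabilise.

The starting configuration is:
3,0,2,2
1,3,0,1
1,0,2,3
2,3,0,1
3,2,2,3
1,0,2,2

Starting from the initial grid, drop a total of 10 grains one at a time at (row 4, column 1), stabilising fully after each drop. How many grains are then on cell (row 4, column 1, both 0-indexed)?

step 0: 3,0,2,2
1,3,0,1
1,0,2,3
2,3,0,1
3,2,2,3
1,0,2,2
step 1: 3,0,2,2
1,3,0,1
1,0,2,3
2,3,0,1
3,3,2,3
1,0,2,2
step 2: 3,0,2,2
1,3,0,1
2,1,2,3
0,1,1,1
1,2,3,3
2,1,2,2
step 3: 3,0,2,2
1,3,0,1
2,1,2,3
0,1,1,1
1,3,3,3
2,1,2,2
step 4: 3,0,2,2
1,3,0,1
2,1,2,3
0,2,2,2
2,1,1,0
2,2,3,3
step 5: 3,0,2,2
1,3,0,1
2,1,2,3
0,2,2,2
2,2,1,0
2,2,3,3
step 6: 3,0,2,2
1,3,0,1
2,1,2,3
0,2,2,2
2,3,1,0
2,2,3,3
step 7: 3,0,2,2
1,3,0,1
2,1,2,3
0,3,2,2
3,0,2,0
2,3,3,3
step 8: 3,0,2,2
1,3,0,1
2,1,2,3
0,3,2,2
3,1,2,0
2,3,3,3
step 9: 3,0,2,2
1,3,0,1
2,1,2,3
0,3,2,2
3,2,2,0
2,3,3,3
step 10: 3,0,2,2
1,3,0,1
2,1,2,3
0,3,2,2
3,3,2,0
2,3,3,3

3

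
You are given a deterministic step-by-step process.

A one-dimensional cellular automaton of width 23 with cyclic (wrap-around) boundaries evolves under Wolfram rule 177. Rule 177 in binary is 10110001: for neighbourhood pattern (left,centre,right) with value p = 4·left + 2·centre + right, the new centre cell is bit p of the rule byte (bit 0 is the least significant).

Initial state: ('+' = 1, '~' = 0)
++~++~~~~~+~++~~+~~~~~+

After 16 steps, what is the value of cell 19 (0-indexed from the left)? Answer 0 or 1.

k=0  ++~++~~~~~+~++~~+~~~~~+
k=1  +~+~~++++~~+~~+~~++++~~
k=2  ~+~+~~++~+~~+~~+~~++~+~
k=3  ~~+~+~~~+~+~~+~~+~~~+~+
k=4  +~~+~++~~+~+~~+~~++~~+~
k=5  ~+~~+~~+~~+~+~~+~~~+~~+
k=6  +~+~~+~~+~~+~+~~++~~+~~
k=7  ~+~+~~+~~+~~+~+~~~+~~+~
k=8  ~~+~+~~+~~+~~+~++~~+~~+
k=9  +~~+~+~~+~~+~~+~~+~~+~~
k=10  ~+~~+~+~~+~~+~~+~~+~~+~
k=11  ~~+~~+~+~~+~~+~~+~~+~~+
k=12  +~~+~~+~+~~+~~+~~+~~+~~
k=13  ~+~~+~~+~+~~+~~+~~+~~+~
k=14  ~~+~~+~~+~+~~+~~+~~+~~+
k=15  +~~+~~+~~+~+~~+~~+~~+~~
k=16  ~+~~+~~+~~+~+~~+~~+~~+~

0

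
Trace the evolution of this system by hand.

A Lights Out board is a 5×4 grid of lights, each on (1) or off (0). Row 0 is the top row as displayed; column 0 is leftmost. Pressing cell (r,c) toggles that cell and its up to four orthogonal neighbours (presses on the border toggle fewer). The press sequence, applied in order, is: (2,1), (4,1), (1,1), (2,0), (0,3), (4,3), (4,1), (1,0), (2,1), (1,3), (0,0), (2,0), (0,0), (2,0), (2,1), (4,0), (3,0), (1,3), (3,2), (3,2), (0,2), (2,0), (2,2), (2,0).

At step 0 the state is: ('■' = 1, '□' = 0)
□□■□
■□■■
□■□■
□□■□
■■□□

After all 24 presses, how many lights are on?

step 0: □□■□
■□■■
□■□■
□□■□
■■□□
step 1: □□■□
■■■■
■□■■
□■■□
■■□□
step 2: □□■□
■■■■
■□■■
□□■□
□□■□
step 3: □■■□
□□□■
■■■■
□□■□
□□■□
step 4: □■■□
■□□■
□□■■
■□■□
□□■□
step 5: □■□■
■□□□
□□■■
■□■□
□□■□
step 6: □■□■
■□□□
□□■■
■□■■
□□□■
step 7: □■□■
■□□□
□□■■
■■■■
■■■■
step 8: ■■□■
□■□□
■□■■
■■■■
■■■■
step 9: ■■□■
□□□□
□■□■
■□■■
■■■■
step 10: ■■□□
□□■■
□■□□
■□■■
■■■■
step 11: □□□□
■□■■
□■□□
■□■■
■■■■
step 12: □□□□
□□■■
■□□□
□□■■
■■■■
step 13: ■■□□
■□■■
■□□□
□□■■
■■■■
step 14: ■■□□
□□■■
□■□□
■□■■
■■■■
step 15: ■■□□
□■■■
■□■□
■■■■
■■■■
step 16: ■■□□
□■■■
■□■□
□■■■
□□■■
step 17: ■■□□
□■■■
□□■□
■□■■
■□■■
step 18: ■■□■
□■□□
□□■■
■□■■
■□■■
step 19: ■■□■
□■□□
□□□■
■■□□
■□□■
step 20: ■■□■
□■□□
□□■■
■□■■
■□■■
step 21: ■□■□
□■■□
□□■■
■□■■
■□■■
step 22: ■□■□
■■■□
■■■■
□□■■
■□■■
step 23: ■□■□
■■□□
■□□□
□□□■
■□■■
step 24: ■□■□
□■□□
□■□□
■□□■
■□■■

9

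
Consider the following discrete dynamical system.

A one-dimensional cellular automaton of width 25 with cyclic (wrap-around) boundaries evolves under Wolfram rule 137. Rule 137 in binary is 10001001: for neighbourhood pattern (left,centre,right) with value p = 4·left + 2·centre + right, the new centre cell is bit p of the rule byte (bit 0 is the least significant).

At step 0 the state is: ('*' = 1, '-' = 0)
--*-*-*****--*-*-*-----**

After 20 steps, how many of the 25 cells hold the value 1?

gen 0: --*-*-*****--*-*-*-----**
gen 1: ------****---------***-*-
gen 2: *****-***--*******-**----
gen 3: ****--**---******--*--**-
gen 4: ***---*--*-*****------*--
gen 5: **--*------****--****----
gen 6: *-----****-***---***--**-
gen 7: --***-***--**--*-**---*--
gen 8: *-**--**---*-----*--*---*
gen 9: --*---*--*---***------*-*
gen 10: ----*------*-**--****----
gen 11: ***---****---*---***--***
gen 12: **--*-***--*---*-**---***
gen 13: *-----**-----*---*--*-***
gen 14: --***-*--***---*------***
gen 15: --**-----**--*---****-**-
gen 16: *-*--***-*-----*-***--*--
gen 17: -----**----***---**------
gen 18: ****-*--**-**--*-*--*****
gen 19: ***-----*--*--------*****
gen 20: **--***------******-*****

16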